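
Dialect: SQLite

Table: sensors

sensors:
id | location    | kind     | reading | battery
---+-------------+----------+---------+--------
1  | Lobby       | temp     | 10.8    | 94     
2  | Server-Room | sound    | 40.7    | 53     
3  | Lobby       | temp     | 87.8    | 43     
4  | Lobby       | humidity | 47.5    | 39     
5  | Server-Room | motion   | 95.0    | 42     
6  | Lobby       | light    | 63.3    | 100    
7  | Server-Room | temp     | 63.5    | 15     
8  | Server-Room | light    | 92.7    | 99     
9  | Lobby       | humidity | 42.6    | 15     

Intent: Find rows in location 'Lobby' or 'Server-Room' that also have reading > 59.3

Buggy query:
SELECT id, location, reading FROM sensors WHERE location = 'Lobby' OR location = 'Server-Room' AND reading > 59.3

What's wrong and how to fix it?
Bug: AND binds tighter than OR, so this parses as location = 'Lobby' OR (location = 'Server-Room' AND reading > 59.3)

Fix: Group the OR with parentheses (or use IN), then AND the threshold

Corrected query:
SELECT id, location, reading FROM sensors WHERE (location = 'Lobby' OR location = 'Server-Room') AND reading > 59.3

Result:
id | location    | reading
---+-------------+--------
3  | Lobby       | 87.8   
5  | Server-Room | 95     
6  | Lobby       | 63.3   
7  | Server-Room | 63.5   
8  | Server-Room | 92.7   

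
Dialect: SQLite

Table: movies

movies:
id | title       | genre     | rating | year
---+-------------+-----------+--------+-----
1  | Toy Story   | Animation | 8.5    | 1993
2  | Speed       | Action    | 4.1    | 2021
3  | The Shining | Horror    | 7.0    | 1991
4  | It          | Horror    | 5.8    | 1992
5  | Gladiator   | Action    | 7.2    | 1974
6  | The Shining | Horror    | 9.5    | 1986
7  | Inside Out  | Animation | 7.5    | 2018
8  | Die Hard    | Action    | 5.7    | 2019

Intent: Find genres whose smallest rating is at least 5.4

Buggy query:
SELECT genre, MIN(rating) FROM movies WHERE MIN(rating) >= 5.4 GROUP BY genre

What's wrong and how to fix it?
Bug: Aggregates like MIN are computed per group after WHERE runs

Fix: Replace WHERE with HAVING after the GROUP BY

Corrected query:
SELECT genre, MIN(rating) FROM movies GROUP BY genre HAVING MIN(rating) >= 5.4

Result:
genre     | MIN(rating)
----------+------------
Animation | 7.5        
Horror    | 5.8        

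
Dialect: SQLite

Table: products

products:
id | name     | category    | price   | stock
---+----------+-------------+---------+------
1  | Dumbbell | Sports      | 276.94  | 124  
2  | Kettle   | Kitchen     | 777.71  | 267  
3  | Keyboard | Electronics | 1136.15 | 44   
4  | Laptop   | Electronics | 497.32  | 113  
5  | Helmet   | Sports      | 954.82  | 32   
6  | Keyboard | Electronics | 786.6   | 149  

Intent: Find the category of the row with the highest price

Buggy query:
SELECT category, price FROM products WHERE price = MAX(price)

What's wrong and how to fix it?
Bug: WHERE is evaluated per row; an aggregate over the whole table isn't defined there

Fix: Use a subquery: WHERE price = (SELECT MAX(price) FROM products)

Corrected query:
SELECT category, price FROM products WHERE price = (SELECT MAX(price) FROM products)

Result:
category    | price  
------------+--------
Electronics | 1136.15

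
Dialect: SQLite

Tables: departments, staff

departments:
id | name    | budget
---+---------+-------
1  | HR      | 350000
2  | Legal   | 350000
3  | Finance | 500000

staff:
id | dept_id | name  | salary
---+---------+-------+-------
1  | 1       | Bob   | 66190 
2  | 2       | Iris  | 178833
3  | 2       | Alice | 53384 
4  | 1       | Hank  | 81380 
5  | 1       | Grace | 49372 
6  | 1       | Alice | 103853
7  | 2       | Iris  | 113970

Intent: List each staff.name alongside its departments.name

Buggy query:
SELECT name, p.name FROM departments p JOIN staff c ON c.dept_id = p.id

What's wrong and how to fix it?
Bug: 'name' exists in both joined tables, so the database can't tell which one is meant

Fix: Qualify the column with its table alias (c.name)

Corrected query:
SELECT c.name, p.name FROM departments p JOIN staff c ON c.dept_id = p.id

Result:
name  | name 
------+------
Bob   | HR   
Iris  | Legal
Alice | Legal
Hank  | HR   
Grace | HR   
Alice | HR   
Iris  | Legal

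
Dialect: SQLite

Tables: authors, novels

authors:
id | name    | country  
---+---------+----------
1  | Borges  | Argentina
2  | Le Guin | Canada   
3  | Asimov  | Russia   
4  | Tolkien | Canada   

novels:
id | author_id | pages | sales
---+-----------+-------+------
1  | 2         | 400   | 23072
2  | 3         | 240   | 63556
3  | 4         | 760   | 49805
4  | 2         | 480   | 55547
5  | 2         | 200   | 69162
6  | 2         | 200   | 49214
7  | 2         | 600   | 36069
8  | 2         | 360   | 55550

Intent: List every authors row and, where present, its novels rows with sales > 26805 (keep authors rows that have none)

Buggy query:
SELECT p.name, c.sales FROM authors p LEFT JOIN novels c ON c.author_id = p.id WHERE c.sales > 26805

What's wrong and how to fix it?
Bug: Filtering c.sales in WHERE discards the NULL rows produced by LEFT JOIN, turning it into an inner join

Fix: Put 'c.sales > 26805' in the JOIN's ON clause instead of WHERE

Corrected query:
SELECT p.name, c.sales FROM authors p LEFT JOIN novels c ON c.author_id = p.id AND c.sales > 26805

Result:
name    | sales
--------+------
Borges  | NULL 
Le Guin | 36069
Le Guin | 49214
Le Guin | 55547
Le Guin | 55550
Le Guin | 69162
Asimov  | 63556
Tolkien | 49805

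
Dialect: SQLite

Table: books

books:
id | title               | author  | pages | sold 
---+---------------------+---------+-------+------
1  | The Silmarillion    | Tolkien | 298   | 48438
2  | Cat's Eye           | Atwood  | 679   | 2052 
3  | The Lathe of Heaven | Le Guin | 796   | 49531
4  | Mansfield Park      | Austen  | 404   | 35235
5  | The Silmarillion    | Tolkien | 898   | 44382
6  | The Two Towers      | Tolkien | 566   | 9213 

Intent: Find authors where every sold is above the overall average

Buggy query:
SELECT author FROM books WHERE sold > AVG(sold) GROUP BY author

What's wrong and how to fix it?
Bug: WHERE evaluates per row before aggregation, so AVG() is unavailable

Fix: Compute the overall average in a scalar subquery and compare each group's MIN against it in HAVING

Corrected query:
SELECT author FROM books GROUP BY author HAVING MIN(sold) > (SELECT AVG(sold) FROM books)

Result:
author 
-------
Austen 
Le Guin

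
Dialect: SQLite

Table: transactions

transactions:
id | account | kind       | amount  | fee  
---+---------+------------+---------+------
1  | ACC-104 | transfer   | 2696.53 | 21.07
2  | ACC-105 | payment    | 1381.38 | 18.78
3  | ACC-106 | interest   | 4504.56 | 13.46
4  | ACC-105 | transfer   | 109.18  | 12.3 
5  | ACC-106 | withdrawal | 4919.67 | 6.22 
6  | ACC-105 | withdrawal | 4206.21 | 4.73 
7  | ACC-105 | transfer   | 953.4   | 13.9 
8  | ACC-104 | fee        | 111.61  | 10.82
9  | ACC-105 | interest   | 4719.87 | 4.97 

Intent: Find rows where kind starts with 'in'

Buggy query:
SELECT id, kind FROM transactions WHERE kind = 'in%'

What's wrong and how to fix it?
Bug: Wildcards only work with LIKE; '=' treats '%' as a literal character

Fix: Replace '=' with LIKE so 'in%' is treated as a pattern

Corrected query:
SELECT id, kind FROM transactions WHERE kind LIKE 'in%'

Result:
id | kind    
---+---------
3  | interest
9  | interest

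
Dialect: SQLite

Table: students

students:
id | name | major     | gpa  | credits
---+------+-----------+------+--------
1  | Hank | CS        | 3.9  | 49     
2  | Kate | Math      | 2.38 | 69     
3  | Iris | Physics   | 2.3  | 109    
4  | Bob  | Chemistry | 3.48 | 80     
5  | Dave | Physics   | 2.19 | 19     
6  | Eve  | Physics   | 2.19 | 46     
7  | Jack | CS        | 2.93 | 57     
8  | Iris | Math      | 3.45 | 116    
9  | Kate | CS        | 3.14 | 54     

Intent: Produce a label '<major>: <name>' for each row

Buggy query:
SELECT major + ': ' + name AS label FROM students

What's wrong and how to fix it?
Bug: SQLite uses || for string concatenation; + coerces text to numbers (yielding 0)

Fix: Use the || operator for string concatenation

Corrected query:
SELECT major || ': ' || name AS label FROM students

Result:
label         
--------------
CS: Hank      
Math: Kate    
Physics: Iris 
Chemistry: Bob
Physics: Dave 
Physics: Eve  
CS: Jack      
Math: Iris    
CS: Kate      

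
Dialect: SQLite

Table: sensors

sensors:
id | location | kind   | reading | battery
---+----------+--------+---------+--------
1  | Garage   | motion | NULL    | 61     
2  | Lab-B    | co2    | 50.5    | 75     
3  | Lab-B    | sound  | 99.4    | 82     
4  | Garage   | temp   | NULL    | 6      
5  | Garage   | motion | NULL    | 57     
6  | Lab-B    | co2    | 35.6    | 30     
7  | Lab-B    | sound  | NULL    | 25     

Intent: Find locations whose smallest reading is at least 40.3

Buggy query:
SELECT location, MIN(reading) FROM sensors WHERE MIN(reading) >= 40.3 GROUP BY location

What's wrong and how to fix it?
Bug: MIN() in WHERE is a misuse of aggregate

Fix: Replace WHERE with HAVING after the GROUP BY

Corrected query:
SELECT location, MIN(reading) FROM sensors GROUP BY location HAVING MIN(reading) >= 40.3

Result:
(no rows)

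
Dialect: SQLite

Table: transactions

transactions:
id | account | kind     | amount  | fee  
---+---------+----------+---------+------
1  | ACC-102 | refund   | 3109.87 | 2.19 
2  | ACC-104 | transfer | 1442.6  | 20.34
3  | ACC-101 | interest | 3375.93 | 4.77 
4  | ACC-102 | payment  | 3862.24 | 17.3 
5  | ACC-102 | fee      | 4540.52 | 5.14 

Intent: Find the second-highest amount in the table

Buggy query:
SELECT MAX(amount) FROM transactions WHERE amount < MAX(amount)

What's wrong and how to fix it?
Bug: MAX(amount) on the right of the comparison is an aggregate-in-WHERE error

Fix: Put the inner MAX in a scalar subquery

Corrected query:
SELECT MAX(amount) FROM transactions WHERE amount < (SELECT MAX(amount) FROM transactions)

Result:
MAX(amount)
-----------
3862.24    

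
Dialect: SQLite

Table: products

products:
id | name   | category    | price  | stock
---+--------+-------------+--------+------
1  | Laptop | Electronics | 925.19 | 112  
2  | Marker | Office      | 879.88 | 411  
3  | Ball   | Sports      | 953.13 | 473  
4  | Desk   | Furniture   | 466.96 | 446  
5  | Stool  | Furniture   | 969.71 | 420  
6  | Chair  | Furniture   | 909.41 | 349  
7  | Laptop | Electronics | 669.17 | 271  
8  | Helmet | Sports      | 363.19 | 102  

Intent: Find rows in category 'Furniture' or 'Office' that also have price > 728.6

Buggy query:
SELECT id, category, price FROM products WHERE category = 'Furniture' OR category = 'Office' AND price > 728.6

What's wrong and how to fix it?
Bug: AND binds tighter than OR, so this parses as category = 'Furniture' OR (category = 'Office' AND price > 728.6)

Fix: Group the OR with parentheses (or use IN), then AND the threshold

Corrected query:
SELECT id, category, price FROM products WHERE (category = 'Furniture' OR category = 'Office') AND price > 728.6

Result:
id | category  | price 
---+-----------+-------
2  | Office    | 879.88
5  | Furniture | 969.71
6  | Furniture | 909.41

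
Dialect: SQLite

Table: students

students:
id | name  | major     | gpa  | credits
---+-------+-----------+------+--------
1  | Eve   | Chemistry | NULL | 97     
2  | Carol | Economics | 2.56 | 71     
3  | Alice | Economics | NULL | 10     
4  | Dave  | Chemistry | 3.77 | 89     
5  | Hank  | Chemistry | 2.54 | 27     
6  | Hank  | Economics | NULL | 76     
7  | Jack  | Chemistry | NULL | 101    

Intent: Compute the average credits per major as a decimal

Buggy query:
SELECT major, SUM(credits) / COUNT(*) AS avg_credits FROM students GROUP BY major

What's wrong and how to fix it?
Bug: SUM(credits) and COUNT(*) are both integers; the division truncates the fractional part

Fix: Multiply by 1.0 (or CAST to REAL) to force floating-point division

Corrected query:
SELECT major, SUM(credits) * 1.0 / COUNT(*) AS avg_credits FROM students GROUP BY major

Result:
major     | avg_credits
----------+------------
Chemistry | 78.5       
Economics | 52.333333  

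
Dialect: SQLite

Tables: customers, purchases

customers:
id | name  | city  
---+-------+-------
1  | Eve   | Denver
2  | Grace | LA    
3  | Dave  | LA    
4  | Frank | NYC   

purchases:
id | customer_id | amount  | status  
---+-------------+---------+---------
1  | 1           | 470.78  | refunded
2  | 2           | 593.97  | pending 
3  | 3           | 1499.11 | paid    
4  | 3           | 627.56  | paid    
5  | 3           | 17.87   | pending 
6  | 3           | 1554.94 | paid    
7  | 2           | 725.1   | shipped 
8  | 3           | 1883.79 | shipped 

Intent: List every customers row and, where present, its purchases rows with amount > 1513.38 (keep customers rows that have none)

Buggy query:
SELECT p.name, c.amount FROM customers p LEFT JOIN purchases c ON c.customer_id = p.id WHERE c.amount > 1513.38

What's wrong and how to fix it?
Bug: Filtering c.amount in WHERE discards the NULL rows produced by LEFT JOIN, turning it into an inner join

Fix: Put 'c.amount > 1513.38' in the JOIN's ON clause instead of WHERE

Corrected query:
SELECT p.name, c.amount FROM customers p LEFT JOIN purchases c ON c.customer_id = p.id AND c.amount > 1513.38

Result:
name  | amount 
------+--------
Eve   | NULL   
Grace | NULL   
Dave  | 1554.94
Dave  | 1883.79
Frank | NULL   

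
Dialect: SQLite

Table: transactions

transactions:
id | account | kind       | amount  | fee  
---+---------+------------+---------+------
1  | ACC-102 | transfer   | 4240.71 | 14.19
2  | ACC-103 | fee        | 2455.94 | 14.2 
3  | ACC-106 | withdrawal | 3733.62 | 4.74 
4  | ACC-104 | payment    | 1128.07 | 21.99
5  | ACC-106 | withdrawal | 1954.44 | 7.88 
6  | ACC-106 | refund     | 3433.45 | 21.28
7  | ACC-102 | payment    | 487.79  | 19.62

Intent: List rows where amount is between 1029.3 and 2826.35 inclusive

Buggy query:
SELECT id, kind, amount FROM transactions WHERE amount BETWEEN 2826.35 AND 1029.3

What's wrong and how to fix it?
Bug: BETWEEN expects the lower bound first; with 2826.35 AND 1029.3 the range is empty

Fix: Swap the bounds so the smaller value comes first

Corrected query:
SELECT id, kind, amount FROM transactions WHERE amount BETWEEN 1029.3 AND 2826.35

Result:
id | kind       | amount 
---+------------+--------
2  | fee        | 2455.94
4  | payment    | 1128.07
5  | withdrawal | 1954.44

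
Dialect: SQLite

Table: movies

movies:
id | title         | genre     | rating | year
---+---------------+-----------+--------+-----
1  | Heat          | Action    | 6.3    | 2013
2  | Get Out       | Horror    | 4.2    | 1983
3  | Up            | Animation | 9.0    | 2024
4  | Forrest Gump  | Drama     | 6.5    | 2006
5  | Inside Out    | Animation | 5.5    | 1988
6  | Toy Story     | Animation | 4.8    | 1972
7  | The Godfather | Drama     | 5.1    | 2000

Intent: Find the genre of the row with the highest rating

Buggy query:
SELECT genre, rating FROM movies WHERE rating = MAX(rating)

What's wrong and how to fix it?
Bug: MAX(rating) is an aggregate and cannot be used directly in WHERE

Fix: Use a subquery: WHERE rating = (SELECT MAX(rating) FROM movies)

Corrected query:
SELECT genre, rating FROM movies WHERE rating = (SELECT MAX(rating) FROM movies)

Result:
genre     | rating
----------+-------
Animation | 9     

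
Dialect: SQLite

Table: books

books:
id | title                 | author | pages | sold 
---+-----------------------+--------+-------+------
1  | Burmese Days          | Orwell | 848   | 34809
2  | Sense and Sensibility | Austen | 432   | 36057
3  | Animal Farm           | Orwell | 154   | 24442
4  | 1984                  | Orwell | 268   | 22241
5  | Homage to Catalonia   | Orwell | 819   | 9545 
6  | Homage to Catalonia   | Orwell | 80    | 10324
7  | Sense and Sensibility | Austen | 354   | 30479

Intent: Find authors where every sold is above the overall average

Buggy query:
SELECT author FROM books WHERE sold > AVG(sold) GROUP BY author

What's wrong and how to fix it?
Bug: WHERE evaluates per row before aggregation, so AVG() is unavailable

Fix: Use a subquery for AVG and a HAVING MIN(...) filter so the condition holds for every row in the group

Corrected query:
SELECT author FROM books GROUP BY author HAVING MIN(sold) > (SELECT AVG(sold) FROM books)

Result:
author
------
Austen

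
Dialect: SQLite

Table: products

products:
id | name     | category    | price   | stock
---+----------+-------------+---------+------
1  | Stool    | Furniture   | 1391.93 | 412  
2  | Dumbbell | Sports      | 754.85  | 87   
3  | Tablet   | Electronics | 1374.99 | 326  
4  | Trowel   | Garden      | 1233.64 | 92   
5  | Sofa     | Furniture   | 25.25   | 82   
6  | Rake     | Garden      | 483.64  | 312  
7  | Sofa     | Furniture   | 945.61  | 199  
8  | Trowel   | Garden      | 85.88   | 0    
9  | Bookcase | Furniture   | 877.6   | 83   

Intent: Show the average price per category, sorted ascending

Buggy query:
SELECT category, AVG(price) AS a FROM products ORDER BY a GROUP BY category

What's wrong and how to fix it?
Bug: ORDER BY appears before GROUP BY; SQL clause order requires GROUP BY first

Fix: Move ORDER BY to the end, after GROUP BY

Corrected query:
SELECT category, AVG(price) AS a FROM products GROUP BY category ORDER BY a

Result:
category    | a         
------------+-----------
Garden      | 601.053333
Sports      | 754.85    
Furniture   | 810.0975  
Electronics | 1374.99   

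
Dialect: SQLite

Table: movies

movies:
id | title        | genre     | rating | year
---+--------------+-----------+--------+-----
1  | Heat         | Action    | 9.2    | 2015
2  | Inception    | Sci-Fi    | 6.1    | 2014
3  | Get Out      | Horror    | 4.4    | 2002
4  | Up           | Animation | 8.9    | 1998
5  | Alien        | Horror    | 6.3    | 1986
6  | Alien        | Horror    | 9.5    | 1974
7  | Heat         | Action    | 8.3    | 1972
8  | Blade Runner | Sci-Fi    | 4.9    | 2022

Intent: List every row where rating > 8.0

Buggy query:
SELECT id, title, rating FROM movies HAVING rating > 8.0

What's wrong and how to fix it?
Bug: This is a non-aggregate query (no GROUP BY, no aggregates), so in SQLite the HAVING clause is invalid here; a row-level condition belongs in WHERE

Fix: Use WHERE for row-level filtering

Corrected query:
SELECT id, title, rating FROM movies WHERE rating > 8.0

Result:
id | title | rating
---+-------+-------
1  | Heat  | 9.2   
4  | Up    | 8.9   
6  | Alien | 9.5   
7  | Heat  | 8.3   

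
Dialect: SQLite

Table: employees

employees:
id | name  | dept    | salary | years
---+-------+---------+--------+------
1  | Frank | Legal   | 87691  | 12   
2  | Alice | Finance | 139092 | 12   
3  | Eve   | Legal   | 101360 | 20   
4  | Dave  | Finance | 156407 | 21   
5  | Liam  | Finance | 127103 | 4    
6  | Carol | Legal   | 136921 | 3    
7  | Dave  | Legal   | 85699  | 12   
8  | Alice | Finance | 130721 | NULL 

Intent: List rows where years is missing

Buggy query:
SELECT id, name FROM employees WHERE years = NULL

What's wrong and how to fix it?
Bug: '= NULL' is always unknown in SQL three-valued logic, so no rows match

Fix: Replace '= NULL' with 'IS NULL'

Corrected query:
SELECT id, name FROM employees WHERE years IS NULL

Result:
id | name 
---+------
8  | Alice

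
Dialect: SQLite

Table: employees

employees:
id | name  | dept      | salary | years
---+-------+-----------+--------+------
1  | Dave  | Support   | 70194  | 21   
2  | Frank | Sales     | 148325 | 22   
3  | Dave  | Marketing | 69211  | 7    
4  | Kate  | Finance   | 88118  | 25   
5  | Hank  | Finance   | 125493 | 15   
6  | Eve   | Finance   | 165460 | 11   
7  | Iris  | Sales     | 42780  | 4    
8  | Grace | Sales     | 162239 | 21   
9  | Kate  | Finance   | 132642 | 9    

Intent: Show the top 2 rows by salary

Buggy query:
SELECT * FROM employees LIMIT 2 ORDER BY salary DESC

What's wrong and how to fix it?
Bug: ORDER BY cannot follow LIMIT; LIMIT is the final clause

Fix: Sort with ORDER BY, then apply LIMIT

Corrected query:
SELECT * FROM employees ORDER BY salary DESC LIMIT 2

Result:
id | name  | dept    | salary | years
---+-------+---------+--------+------
6  | Eve   | Finance | 165460 | 11   
8  | Grace | Sales   | 162239 | 21   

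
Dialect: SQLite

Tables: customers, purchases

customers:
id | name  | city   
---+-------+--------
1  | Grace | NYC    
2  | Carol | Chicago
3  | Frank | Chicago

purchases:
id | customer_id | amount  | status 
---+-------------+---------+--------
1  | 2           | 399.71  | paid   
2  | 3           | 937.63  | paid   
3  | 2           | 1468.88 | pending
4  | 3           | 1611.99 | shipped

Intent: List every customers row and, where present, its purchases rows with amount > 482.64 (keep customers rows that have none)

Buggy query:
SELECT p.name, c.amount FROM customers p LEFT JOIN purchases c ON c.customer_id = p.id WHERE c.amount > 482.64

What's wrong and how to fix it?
Bug: Filtering c.amount in WHERE discards the NULL rows produced by LEFT JOIN, turning it into an inner join

Fix: Put 'c.amount > 482.64' in the JOIN's ON clause instead of WHERE

Corrected query:
SELECT p.name, c.amount FROM customers p LEFT JOIN purchases c ON c.customer_id = p.id AND c.amount > 482.64

Result:
name  | amount 
------+--------
Grace | NULL   
Carol | 1468.88
Frank | 937.63 
Frank | 1611.99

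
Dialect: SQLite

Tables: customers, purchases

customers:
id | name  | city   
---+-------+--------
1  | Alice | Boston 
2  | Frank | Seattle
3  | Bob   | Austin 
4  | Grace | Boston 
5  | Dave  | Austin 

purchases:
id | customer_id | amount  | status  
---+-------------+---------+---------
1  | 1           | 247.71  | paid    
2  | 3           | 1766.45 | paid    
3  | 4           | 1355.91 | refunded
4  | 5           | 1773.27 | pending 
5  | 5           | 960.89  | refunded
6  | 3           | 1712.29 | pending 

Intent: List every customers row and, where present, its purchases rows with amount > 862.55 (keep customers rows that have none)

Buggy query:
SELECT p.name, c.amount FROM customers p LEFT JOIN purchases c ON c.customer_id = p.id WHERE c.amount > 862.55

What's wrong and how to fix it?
Bug: Filtering c.amount in WHERE discards the NULL rows produced by LEFT JOIN, turning it into an inner join

Fix: Move the right-table condition into the ON clause so unmatched parents are kept

Corrected query:
SELECT p.name, c.amount FROM customers p LEFT JOIN purchases c ON c.customer_id = p.id AND c.amount > 862.55

Result:
name  | amount 
------+--------
Alice | NULL   
Frank | NULL   
Bob   | 1712.29
Bob   | 1766.45
Grace | 1355.91
Dave  | 960.89 
Dave  | 1773.27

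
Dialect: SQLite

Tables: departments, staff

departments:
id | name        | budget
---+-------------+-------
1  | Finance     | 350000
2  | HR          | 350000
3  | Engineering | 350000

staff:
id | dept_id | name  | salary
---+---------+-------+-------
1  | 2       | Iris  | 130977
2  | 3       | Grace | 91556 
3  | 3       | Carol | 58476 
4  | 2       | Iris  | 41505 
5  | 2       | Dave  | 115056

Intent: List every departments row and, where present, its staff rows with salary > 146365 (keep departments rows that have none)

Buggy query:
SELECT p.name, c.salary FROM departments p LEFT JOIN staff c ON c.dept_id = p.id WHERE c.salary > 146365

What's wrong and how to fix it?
Bug: A WHERE condition on the right-hand table after LEFT JOIN drops unmatched parents

Fix: Move the right-table condition into the ON clause so unmatched parents are kept

Corrected query:
SELECT p.name, c.salary FROM departments p LEFT JOIN staff c ON c.dept_id = p.id AND c.salary > 146365

Result:
name        | salary
------------+-------
Finance     | NULL  
HR          | NULL  
Engineering | NULL  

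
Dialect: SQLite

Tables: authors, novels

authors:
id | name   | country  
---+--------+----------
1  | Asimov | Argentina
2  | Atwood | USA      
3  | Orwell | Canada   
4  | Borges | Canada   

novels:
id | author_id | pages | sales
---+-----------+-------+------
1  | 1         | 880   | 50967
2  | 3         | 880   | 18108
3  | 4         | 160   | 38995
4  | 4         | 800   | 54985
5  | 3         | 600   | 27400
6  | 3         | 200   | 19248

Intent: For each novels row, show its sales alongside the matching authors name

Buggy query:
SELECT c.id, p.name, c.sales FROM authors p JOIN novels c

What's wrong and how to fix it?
Bug: JOIN with no ON clause produces a cartesian product; every novels row pairs with every authors row

Fix: Specify the join condition linking the foreign key to the parent id

Corrected query:
SELECT c.id, p.name, c.sales FROM authors p JOIN novels c ON c.author_id = p.id

Result:
id | name   | sales
---+--------+------
1  | Asimov | 50967
2  | Orwell | 18108
3  | Borges | 38995
4  | Borges | 54985
5  | Orwell | 27400
6  | Orwell | 19248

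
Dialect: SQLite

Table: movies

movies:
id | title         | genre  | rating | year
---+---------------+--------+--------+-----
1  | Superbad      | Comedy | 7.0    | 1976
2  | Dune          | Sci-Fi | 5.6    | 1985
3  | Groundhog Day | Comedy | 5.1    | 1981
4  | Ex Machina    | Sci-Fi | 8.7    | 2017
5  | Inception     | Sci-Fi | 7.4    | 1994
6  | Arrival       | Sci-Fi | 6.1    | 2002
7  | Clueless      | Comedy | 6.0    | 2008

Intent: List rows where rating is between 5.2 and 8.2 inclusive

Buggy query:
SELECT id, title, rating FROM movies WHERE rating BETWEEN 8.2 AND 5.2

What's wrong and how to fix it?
Bug: BETWEEN expects the lower bound first; with 8.2 AND 5.2 the range is empty

Fix: Swap the bounds so the smaller value comes first

Corrected query:
SELECT id, title, rating FROM movies WHERE rating BETWEEN 5.2 AND 8.2

Result:
id | title     | rating
---+-----------+-------
1  | Superbad  | 7     
2  | Dune      | 5.6   
5  | Inception | 7.4   
6  | Arrival   | 6.1   
7  | Clueless  | 6     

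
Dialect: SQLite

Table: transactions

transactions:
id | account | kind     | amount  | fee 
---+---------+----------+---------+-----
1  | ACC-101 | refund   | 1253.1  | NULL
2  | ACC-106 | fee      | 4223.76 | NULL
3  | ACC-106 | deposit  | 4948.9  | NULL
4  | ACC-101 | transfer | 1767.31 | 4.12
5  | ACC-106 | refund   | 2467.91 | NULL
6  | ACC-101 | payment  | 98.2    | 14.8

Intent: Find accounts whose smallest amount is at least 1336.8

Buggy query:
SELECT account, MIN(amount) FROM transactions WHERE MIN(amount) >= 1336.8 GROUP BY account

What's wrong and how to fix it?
Bug: Aggregates like MIN are computed per group after WHERE runs

Fix: Replace WHERE with HAVING after the GROUP BY

Corrected query:
SELECT account, MIN(amount) FROM transactions GROUP BY account HAVING MIN(amount) >= 1336.8

Result:
account | MIN(amount)
--------+------------
ACC-106 | 2467.91    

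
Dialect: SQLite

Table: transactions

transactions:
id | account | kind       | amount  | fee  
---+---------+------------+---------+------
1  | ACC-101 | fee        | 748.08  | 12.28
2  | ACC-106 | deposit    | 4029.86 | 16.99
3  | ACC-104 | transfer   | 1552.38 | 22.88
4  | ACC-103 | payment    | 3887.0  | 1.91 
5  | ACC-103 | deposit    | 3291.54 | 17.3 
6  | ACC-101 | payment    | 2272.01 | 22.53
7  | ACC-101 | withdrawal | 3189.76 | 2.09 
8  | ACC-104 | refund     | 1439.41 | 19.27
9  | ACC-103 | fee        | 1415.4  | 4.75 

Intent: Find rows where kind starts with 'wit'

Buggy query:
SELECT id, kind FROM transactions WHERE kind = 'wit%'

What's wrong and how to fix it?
Bug: '=' compares the literal string including the % character; pattern matching needs LIKE

Fix: Use LIKE for wildcard pattern matching

Corrected query:
SELECT id, kind FROM transactions WHERE kind LIKE 'wit%'

Result:
id | kind      
---+-----------
7  | withdrawal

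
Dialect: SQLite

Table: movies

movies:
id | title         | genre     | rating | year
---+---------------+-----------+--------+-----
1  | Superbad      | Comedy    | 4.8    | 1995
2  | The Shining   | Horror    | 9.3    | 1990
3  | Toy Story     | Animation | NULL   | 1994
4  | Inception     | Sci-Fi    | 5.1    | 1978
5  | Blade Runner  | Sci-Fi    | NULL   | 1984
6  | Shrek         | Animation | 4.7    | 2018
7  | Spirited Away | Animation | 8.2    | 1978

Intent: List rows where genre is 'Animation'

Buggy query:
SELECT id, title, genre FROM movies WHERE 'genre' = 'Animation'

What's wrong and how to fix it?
Bug: Single quotes denote string literals in SQL; the column name is being compared as a constant string

Fix: Reference the column as genre without single quotes

Corrected query:
SELECT id, title, genre FROM movies WHERE genre = 'Animation'

Result:
id | title         | genre    
---+---------------+----------
3  | Toy Story     | Animation
6  | Shrek         | Animation
7  | Spirited Away | Animation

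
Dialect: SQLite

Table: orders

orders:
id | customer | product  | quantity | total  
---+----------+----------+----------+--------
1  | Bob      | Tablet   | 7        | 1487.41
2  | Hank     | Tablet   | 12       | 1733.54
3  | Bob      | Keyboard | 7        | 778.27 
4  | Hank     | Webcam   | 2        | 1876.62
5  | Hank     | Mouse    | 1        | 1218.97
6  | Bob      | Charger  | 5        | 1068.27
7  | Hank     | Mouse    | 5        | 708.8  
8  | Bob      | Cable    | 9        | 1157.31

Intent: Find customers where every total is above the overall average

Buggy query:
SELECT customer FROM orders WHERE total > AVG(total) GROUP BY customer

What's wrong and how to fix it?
Bug: WHERE evaluates per row before aggregation, so AVG() is unavailable

Fix: Use a subquery for AVG and a HAVING MIN(...) filter so the condition holds for every row in the group

Corrected query:
SELECT customer FROM orders GROUP BY customer HAVING MIN(total) > (SELECT AVG(total) FROM orders)

Result:
(no rows)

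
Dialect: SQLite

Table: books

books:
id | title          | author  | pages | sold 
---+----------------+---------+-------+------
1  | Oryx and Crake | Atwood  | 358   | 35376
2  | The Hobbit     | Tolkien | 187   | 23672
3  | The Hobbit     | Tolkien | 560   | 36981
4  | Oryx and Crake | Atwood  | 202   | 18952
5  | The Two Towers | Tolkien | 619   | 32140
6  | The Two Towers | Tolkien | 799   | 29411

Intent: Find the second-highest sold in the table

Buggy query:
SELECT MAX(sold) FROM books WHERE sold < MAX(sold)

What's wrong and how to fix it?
Bug: The inner MAX is an aggregate inside WHERE, which is not allowed

Fix: Compute the overall MAX in a subquery, then take MAX of rows below it

Corrected query:
SELECT MAX(sold) FROM books WHERE sold < (SELECT MAX(sold) FROM books)

Result:
MAX(sold)
---------
35376    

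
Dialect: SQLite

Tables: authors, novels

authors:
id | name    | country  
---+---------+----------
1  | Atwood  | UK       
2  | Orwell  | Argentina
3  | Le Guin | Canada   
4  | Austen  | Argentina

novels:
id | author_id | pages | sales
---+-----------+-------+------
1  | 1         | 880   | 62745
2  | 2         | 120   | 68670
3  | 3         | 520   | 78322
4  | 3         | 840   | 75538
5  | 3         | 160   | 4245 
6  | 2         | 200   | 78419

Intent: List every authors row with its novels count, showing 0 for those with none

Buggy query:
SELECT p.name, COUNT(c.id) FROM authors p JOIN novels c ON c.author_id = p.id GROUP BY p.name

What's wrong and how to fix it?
Bug: INNER JOIN drops authors rows that have no matching novels rows

Fix: Switch to LEFT JOIN to retain unmatched parent rows

Corrected query:
SELECT p.name, COUNT(c.id) FROM authors p LEFT JOIN novels c ON c.author_id = p.id GROUP BY p.name

Result:
name    | COUNT(c.id)
--------+------------
Atwood  | 1          
Austen  | 0          
Le Guin | 3          
Orwell  | 2          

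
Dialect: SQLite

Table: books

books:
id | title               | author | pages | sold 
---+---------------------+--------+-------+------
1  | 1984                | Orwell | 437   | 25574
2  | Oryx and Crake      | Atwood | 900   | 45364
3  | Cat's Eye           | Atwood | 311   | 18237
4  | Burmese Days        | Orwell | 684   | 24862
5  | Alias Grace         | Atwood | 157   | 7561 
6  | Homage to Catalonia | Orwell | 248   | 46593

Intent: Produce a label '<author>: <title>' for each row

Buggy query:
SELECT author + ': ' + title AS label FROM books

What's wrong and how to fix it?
Bug: '+' is numeric addition; on text columns SQLite converts them to 0 instead of concatenating

Fix: Replace + with || to concatenate text

Corrected query:
SELECT author || ': ' || title AS label FROM books

Result:
label                      
---------------------------
Orwell: 1984               
Atwood: Oryx and Crake     
Atwood: Cat's Eye          
Orwell: Burmese Days       
Atwood: Alias Grace        
Orwell: Homage to Catalonia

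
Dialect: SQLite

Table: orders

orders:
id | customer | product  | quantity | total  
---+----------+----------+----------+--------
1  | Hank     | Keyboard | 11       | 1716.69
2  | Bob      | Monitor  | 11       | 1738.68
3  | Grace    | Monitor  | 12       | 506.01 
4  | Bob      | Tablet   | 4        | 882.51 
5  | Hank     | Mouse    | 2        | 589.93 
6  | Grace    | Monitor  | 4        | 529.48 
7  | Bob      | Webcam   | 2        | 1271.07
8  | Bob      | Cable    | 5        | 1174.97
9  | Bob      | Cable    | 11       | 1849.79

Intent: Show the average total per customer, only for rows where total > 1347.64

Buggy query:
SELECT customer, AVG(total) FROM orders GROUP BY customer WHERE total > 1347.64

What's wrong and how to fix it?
Bug: Row-level WHERE must come before GROUP BY in the clause order

Fix: Place WHERE between FROM and GROUP BY

Corrected query:
SELECT customer, AVG(total) FROM orders WHERE total > 1347.64 GROUP BY customer

Result:
customer | AVG(total)
---------+-----------
Bob      | 1794.235  
Hank     | 1716.69   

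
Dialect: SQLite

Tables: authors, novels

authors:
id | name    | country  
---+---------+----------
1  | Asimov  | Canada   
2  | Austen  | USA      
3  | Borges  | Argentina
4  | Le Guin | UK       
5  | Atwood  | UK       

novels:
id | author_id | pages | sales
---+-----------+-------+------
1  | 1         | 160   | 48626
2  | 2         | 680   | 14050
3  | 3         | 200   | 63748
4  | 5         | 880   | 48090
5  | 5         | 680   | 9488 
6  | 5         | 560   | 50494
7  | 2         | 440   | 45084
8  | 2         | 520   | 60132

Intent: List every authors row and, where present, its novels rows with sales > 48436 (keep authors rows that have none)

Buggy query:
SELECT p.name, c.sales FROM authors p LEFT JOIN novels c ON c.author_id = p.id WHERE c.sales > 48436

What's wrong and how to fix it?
Bug: Filtering c.sales in WHERE discards the NULL rows produced by LEFT JOIN, turning it into an inner join

Fix: Move the right-table condition into the ON clause so unmatched parents are kept

Corrected query:
SELECT p.name, c.sales FROM authors p LEFT JOIN novels c ON c.author_id = p.id AND c.sales > 48436

Result:
name    | sales
--------+------
Asimov  | 48626
Austen  | 60132
Borges  | 63748
Le Guin | NULL 
Atwood  | 50494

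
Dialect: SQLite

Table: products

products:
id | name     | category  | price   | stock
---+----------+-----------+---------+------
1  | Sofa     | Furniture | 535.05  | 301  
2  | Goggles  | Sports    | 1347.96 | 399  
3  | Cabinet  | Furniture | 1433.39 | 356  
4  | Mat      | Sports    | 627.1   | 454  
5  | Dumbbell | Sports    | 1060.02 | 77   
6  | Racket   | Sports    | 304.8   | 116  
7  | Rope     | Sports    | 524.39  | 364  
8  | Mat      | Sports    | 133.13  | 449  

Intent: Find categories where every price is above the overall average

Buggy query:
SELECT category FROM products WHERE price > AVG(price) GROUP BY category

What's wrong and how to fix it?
Bug: WHERE evaluates per row before aggregation, so AVG() is unavailable

Fix: Use a subquery for AVG and a HAVING MIN(...) filter so the condition holds for every row in the group

Corrected query:
SELECT category FROM products GROUP BY category HAVING MIN(price) > (SELECT AVG(price) FROM products)

Result:
(no rows)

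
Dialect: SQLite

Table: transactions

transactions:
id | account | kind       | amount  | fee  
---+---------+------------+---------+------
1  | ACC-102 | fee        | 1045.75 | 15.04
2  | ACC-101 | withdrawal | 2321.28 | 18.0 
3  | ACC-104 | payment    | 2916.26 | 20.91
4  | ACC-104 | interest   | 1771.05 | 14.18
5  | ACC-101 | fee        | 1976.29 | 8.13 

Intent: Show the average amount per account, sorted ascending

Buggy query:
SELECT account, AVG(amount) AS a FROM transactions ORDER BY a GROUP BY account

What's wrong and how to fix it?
Bug: GROUP BY must precede ORDER BY

Fix: Move ORDER BY to the end, after GROUP BY

Corrected query:
SELECT account, AVG(amount) AS a FROM transactions GROUP BY account ORDER BY a

Result:
account | a       
--------+---------
ACC-102 | 1045.75 
ACC-101 | 2148.785
ACC-104 | 2343.655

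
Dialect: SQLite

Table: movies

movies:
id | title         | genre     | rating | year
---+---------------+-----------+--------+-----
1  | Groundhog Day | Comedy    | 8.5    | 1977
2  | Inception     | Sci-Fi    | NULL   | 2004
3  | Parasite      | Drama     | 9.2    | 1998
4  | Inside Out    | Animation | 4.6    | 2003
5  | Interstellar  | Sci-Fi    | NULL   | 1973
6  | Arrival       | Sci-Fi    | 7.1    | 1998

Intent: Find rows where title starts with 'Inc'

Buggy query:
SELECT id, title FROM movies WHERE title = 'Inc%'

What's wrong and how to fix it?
Bug: '=' compares the literal string including the % character; pattern matching needs LIKE

Fix: Replace '=' with LIKE so 'Inc%' is treated as a pattern

Corrected query:
SELECT id, title FROM movies WHERE title LIKE 'Inc%'

Result:
id | title    
---+----------
2  | Inception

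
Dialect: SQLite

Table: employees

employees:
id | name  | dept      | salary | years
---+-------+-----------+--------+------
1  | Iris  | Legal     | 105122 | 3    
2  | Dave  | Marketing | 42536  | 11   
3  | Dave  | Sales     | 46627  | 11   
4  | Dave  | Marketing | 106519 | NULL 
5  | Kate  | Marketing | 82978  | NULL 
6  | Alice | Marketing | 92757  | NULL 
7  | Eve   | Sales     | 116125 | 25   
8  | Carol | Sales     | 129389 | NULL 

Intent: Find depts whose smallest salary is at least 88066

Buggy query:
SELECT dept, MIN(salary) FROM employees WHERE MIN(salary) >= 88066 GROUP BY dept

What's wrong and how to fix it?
Bug: Aggregates like MIN are computed per group after WHERE runs

Fix: Use HAVING for the per-group MIN condition

Corrected query:
SELECT dept, MIN(salary) FROM employees GROUP BY dept HAVING MIN(salary) >= 88066

Result:
dept  | MIN(salary)
------+------------
Legal | 105122     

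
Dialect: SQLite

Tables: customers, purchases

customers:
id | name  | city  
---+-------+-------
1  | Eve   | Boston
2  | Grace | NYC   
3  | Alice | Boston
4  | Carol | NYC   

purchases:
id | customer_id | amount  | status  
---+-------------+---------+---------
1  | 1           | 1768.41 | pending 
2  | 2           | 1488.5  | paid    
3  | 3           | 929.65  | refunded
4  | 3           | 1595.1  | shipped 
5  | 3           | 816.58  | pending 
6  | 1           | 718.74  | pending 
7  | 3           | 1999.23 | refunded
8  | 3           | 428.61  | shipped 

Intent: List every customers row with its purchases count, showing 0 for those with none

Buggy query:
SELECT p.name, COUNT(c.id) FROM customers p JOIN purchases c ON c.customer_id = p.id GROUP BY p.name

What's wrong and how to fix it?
Bug: INNER JOIN drops customers rows that have no matching purchases rows

Fix: Use LEFT JOIN so parents without children still appear (COUNT(c.id) gives 0)

Corrected query:
SELECT p.name, COUNT(c.id) FROM customers p LEFT JOIN purchases c ON c.customer_id = p.id GROUP BY p.name

Result:
name  | COUNT(c.id)
------+------------
Alice | 5          
Carol | 0          
Eve   | 2          
Grace | 1          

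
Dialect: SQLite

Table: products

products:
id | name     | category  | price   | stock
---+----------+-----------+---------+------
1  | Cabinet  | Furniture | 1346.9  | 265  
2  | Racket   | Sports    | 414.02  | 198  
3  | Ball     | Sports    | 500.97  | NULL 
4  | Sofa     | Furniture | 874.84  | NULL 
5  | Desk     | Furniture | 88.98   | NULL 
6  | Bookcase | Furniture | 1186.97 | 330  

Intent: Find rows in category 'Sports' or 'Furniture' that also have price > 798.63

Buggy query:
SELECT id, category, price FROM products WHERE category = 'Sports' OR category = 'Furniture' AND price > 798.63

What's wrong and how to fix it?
Bug: Without parentheses, AND is evaluated before OR, so the price filter only applies to the 'Furniture' branch

Fix: Add parentheses around the OR so the AND applies to both alternatives

Corrected query:
SELECT id, category, price FROM products WHERE (category = 'Sports' OR category = 'Furniture') AND price > 798.63

Result:
id | category  | price  
---+-----------+--------
1  | Furniture | 1346.9 
4  | Furniture | 874.84 
6  | Furniture | 1186.97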